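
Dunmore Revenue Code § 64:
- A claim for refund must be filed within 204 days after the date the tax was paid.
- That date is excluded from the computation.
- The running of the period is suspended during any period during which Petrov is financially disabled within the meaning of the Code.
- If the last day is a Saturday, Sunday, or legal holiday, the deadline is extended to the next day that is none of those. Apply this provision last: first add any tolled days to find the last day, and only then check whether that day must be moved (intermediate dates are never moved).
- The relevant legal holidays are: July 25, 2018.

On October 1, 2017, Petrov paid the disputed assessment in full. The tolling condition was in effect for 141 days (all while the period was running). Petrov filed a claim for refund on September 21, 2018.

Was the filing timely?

No

204 days after October 1, 2017 is April 23, 2018.
Tolling adds 141 days: April 23, 2018 + 141 days = September 11, 2018.
September 11, 2018 is a Tuesday and not a legal holiday, so no extension applies.
The deadline is September 11, 2018; the filing on September 21, 2018 is after that date.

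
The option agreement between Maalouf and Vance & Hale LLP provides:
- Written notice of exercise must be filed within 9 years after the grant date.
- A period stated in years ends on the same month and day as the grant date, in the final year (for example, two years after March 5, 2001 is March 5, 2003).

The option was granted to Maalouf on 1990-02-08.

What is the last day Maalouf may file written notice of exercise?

9 years after 1990-02-08 is February 8, 1999.

February 8, 1999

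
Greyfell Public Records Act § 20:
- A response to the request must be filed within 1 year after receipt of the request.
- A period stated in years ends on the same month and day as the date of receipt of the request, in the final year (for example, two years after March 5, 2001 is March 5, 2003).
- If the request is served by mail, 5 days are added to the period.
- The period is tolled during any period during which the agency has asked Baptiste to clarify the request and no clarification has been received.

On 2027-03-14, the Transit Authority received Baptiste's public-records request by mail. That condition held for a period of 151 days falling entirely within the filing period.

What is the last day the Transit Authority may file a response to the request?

August 17, 2028

1 year after 2027-03-14 is March 14, 2028.
Service was by mail, adding 5 days: March 14, 2028 + 5 days = March 19, 2028.
Tolling adds 151 days: March 19, 2028 + 151 days = August 17, 2028.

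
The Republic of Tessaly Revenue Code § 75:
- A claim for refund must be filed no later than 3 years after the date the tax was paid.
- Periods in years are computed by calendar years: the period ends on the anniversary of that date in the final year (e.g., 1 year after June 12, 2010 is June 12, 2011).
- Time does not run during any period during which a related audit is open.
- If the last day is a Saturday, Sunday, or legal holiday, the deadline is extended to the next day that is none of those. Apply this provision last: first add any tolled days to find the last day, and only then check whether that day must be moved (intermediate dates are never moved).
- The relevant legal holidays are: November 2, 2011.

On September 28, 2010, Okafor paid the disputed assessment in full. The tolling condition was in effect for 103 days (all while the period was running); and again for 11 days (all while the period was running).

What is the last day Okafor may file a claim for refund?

January 20, 2014

3 years after September 28, 2010 is September 28, 2013.
Tolling adds 103 days: September 28, 2013 + 103 days = January 9, 2014.
Tolling adds 11 days: January 9, 2014 + 11 days = January 20, 2014.
January 20, 2014 is a Monday and not a legal holiday, so no extension applies.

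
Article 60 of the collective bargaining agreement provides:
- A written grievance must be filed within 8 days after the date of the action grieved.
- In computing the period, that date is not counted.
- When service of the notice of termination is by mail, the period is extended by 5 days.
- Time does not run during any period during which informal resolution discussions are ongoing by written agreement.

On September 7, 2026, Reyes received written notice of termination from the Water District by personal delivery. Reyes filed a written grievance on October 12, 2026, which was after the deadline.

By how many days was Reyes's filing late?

27 days

8 days after September 7, 2026 is September 15, 2026.
Service was not by mail, so no mail extension applies.
The deadline is September 15, 2026; from September 15, 2026 to October 12, 2026 is 27 days.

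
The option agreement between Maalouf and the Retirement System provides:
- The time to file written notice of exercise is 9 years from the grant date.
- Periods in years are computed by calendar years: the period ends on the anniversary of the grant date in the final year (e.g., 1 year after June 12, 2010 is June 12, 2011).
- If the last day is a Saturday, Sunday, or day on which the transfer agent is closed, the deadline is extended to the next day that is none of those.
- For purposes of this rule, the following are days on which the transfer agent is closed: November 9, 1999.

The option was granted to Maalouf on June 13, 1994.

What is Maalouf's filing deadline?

June 13, 2003

9 years after June 13, 1994 is June 13, 2003.
June 13, 2003 is a Friday and not a day on which the transfer agent is closed, so no extension applies.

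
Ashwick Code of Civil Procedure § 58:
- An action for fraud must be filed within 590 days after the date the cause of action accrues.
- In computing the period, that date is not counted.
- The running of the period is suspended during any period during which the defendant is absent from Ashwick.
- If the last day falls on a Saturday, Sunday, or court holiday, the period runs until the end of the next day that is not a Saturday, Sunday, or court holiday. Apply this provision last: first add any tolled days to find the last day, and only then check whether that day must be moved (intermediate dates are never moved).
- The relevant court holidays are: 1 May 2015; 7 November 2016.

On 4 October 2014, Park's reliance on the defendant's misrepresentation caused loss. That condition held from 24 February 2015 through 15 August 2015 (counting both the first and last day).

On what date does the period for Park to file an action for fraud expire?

590 days after 4 October 2014 is May 16, 2016.
From February 24, 2015 through August 15, 2015 inclusive is 173 days; tolling adds 173 days: May 16, 2016 + 173 days = November 5, 2016.
November 5, 2016 is Saturday; November 6, 2016 is Sunday; November 7, 2016 is a listed holiday. The next qualifying day is November 8, 2016.

November 8, 2016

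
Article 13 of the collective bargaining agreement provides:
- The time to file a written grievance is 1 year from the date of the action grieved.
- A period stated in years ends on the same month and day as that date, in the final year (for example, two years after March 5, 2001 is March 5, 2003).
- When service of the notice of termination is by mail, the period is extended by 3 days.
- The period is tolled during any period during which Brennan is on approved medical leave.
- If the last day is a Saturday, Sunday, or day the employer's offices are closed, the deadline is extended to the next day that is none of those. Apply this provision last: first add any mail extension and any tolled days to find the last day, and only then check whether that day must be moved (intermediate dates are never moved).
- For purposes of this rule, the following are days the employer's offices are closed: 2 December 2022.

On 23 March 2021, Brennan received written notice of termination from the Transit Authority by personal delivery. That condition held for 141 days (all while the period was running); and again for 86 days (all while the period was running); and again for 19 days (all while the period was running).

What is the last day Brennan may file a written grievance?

November 24, 2022

1 year after 23 March 2021 is March 23, 2022.
Service was not by mail, so no mail extension applies.
Tolling adds 141 days: March 23, 2022 + 141 days = August 11, 2022.
Tolling adds 86 days: August 11, 2022 + 86 days = November 5, 2022.
Tolling adds 19 days: November 5, 2022 + 19 days = November 24, 2022.
November 24, 2022 is a Thursday and not a day the employer's offices are closed, so no extension applies.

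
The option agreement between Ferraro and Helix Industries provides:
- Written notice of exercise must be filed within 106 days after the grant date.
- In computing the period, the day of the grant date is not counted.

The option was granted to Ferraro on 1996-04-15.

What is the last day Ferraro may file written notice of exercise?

106 days after 1996-04-15 is July 30, 1996.

July 30, 1996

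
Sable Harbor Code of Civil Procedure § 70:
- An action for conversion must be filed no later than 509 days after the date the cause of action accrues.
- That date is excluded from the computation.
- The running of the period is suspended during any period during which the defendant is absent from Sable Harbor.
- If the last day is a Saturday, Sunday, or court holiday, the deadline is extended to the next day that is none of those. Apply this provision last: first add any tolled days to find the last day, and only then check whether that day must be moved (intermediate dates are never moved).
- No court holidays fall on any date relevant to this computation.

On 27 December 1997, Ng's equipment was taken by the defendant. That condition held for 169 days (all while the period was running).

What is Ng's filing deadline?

509 days after 27 December 1997 is May 20, 1999.
Tolling adds 169 days: May 20, 1999 + 169 days = November 5, 1999.
November 5, 1999 is a Friday and not a court holiday, so no extension applies.

November 5, 1999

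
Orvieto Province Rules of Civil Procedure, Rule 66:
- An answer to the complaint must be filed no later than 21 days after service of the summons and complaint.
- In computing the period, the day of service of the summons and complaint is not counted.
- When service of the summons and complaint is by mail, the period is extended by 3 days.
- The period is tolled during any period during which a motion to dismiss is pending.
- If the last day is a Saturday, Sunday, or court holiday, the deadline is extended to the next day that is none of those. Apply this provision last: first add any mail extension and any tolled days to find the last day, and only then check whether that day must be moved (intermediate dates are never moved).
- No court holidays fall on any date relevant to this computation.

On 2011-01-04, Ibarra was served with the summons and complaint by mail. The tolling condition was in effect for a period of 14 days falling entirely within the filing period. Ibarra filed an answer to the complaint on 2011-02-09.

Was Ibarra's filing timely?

21 days after 2011-01-04 is January 25, 2011.
Service was by mail, adding 3 days: January 25, 2011 + 3 days = January 28, 2011.
Tolling adds 14 days: January 28, 2011 + 14 days = February 11, 2011.
February 11, 2011 is a Friday and not a court holiday, so no extension applies.
The deadline is February 11, 2011; the filing on February 9, 2011 is on or before that date.

Yes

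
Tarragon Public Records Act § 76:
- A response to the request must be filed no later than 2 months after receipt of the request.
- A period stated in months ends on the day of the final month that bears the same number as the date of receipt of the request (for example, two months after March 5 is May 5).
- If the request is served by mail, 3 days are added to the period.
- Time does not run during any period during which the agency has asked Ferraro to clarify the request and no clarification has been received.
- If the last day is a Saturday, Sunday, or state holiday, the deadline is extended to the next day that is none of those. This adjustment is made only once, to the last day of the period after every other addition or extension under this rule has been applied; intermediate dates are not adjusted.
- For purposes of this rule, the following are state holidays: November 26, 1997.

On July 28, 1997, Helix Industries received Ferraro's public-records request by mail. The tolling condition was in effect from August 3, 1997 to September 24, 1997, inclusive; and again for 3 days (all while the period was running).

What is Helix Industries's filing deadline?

November 27, 1997

2 months after July 28, 1997 is September 28, 1997.
Service was by mail, adding 3 days: September 28, 1997 + 3 days = October 1, 1997.
From August 3, 1997 through September 24, 1997 inclusive is 53 days; tolling adds 53 days: October 1, 1997 + 53 days = November 23, 1997.
Tolling adds 3 days: November 23, 1997 + 3 days = November 26, 1997.
November 26, 1997 is a listed holiday. The next qualifying day is November 27, 1997.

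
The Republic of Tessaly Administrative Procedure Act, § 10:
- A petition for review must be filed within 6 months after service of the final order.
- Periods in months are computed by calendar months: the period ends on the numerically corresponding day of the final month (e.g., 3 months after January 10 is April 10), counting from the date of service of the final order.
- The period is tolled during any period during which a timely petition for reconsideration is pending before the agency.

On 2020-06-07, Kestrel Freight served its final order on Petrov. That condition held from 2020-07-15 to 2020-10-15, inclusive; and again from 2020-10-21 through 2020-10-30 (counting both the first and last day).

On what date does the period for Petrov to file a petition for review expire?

6 months after 2020-06-07 is December 7, 2020.
From July 15, 2020 through October 15, 2020 inclusive is 93 days; tolling adds 93 days: December 7, 2020 + 93 days = March 10, 2021.
From October 21, 2020 through October 30, 2020 inclusive is 10 days; tolling adds 10 days: March 10, 2021 + 10 days = March 20, 2021.

March 20, 2021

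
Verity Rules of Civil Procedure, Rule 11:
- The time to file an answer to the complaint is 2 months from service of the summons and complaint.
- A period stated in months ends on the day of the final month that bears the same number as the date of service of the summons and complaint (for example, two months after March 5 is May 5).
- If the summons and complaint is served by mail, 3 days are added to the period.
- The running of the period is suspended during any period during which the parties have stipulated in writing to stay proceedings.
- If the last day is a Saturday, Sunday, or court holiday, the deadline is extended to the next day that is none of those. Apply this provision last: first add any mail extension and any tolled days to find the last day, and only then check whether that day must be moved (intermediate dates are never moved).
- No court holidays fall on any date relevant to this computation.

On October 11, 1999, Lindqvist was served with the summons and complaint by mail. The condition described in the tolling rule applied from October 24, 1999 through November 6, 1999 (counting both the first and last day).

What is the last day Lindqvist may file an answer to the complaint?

December 28, 1999

2 months after October 11, 1999 is December 11, 1999.
Service was by mail, adding 3 days: December 11, 1999 + 3 days = December 14, 1999.
From October 24, 1999 through November 6, 1999 inclusive is 14 days; tolling adds 14 days: December 14, 1999 + 14 days = December 28, 1999.
December 28, 1999 is a Tuesday and not a court holiday, so no extension applies.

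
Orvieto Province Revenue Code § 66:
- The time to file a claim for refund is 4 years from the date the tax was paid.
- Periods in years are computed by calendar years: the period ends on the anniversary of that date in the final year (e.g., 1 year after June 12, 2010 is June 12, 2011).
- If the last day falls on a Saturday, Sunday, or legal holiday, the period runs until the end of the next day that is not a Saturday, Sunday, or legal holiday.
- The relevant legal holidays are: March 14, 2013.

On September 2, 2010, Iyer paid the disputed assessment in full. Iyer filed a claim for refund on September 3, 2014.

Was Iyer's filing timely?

No

4 years after September 2, 2010 is September 2, 2014.
September 2, 2014 is a Tuesday and not a legal holiday, so no extension applies.
The deadline is September 2, 2014; the filing on September 3, 2014 is after that date.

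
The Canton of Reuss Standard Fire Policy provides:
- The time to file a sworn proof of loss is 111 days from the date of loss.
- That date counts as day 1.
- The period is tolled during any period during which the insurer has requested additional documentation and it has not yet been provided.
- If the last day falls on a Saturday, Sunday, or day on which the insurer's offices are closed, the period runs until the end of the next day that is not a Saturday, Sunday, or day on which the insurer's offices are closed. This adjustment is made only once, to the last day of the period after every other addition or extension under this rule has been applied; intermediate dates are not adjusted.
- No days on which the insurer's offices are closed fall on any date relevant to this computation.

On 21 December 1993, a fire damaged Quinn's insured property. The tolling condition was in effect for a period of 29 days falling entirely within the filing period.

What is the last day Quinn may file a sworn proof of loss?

Counting 21 December 1993 as day 1, day 111 is April 10, 1994.
Tolling adds 29 days: April 10, 1994 + 29 days = May 9, 1994.
May 9, 1994 is a Monday and not a day on which the insurer's offices are closed, so no extension applies.

May 9, 1994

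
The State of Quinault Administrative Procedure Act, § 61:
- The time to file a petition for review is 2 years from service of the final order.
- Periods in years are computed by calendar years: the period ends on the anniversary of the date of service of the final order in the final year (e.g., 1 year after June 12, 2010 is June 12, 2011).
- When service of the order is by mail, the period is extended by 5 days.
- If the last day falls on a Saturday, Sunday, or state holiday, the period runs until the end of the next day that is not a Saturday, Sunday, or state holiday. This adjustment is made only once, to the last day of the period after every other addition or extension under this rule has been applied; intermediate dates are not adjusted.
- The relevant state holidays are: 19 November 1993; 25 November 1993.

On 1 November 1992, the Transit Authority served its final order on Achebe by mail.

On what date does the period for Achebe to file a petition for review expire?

November 7, 1994

2 years after 1 November 1992 is November 1, 1994.
Service was by mail, adding 5 days: November 1, 1994 + 5 days = November 6, 1994.
November 6, 1994 is Sunday. The next qualifying day is November 7, 1994.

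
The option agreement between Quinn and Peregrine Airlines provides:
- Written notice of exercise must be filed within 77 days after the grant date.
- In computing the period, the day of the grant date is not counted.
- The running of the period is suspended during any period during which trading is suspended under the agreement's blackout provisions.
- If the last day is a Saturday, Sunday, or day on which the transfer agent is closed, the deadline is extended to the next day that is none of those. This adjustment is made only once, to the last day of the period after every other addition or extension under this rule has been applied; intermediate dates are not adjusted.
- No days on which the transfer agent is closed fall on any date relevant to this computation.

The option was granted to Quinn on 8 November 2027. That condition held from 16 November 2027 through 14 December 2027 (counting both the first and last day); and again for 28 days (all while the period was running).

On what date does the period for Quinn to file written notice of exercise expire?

77 days after 8 November 2027 is January 24, 2028.
From November 16, 2027 through December 14, 2027 inclusive is 29 days; tolling adds 29 days: January 24, 2028 + 29 days = February 22, 2028.
Tolling adds 28 days: February 22, 2028 + 28 days = March 21, 2028.
March 21, 2028 is a Tuesday and not a day on which the transfer agent is closed, so no extension applies.

March 21, 2028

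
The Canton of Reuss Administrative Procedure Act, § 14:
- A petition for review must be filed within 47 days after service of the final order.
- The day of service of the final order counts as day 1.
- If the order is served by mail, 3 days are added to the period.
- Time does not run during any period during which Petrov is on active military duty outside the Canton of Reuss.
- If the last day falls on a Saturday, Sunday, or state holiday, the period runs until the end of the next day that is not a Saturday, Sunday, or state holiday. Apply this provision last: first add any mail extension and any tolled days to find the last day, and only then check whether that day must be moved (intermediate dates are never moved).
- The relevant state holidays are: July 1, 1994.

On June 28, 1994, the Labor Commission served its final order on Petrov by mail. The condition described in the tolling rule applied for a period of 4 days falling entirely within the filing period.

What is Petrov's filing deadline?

Counting June 28, 1994 as day 1, day 47 is August 13, 1994.
Service was by mail, adding 3 days: August 13, 1994 + 3 days = August 16, 1994.
Tolling adds 4 days: August 16, 1994 + 4 days = August 20, 1994.
August 20, 1994 is Saturday; August 21, 1994 is Sunday. The next qualifying day is August 22, 1994.

August 22, 1994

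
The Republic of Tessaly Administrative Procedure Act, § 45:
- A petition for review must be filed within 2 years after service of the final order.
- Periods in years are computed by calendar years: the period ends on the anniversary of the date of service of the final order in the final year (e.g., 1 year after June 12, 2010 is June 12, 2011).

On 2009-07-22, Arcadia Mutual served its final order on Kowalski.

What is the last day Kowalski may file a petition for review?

July 22, 2011

2 years after 2009-07-22 is July 22, 2011.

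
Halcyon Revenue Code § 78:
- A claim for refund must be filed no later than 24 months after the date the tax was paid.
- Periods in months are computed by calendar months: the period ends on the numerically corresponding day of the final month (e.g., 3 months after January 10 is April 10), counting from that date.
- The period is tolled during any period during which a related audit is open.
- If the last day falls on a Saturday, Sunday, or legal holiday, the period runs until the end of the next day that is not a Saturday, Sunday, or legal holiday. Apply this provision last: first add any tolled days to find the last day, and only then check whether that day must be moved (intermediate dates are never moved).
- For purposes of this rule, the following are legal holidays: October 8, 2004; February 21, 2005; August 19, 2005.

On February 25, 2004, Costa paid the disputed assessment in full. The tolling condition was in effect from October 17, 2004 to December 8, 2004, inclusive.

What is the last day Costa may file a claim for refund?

24 months after February 25, 2004 is February 25, 2006.
From October 17, 2004 through December 8, 2004 inclusive is 53 days; tolling adds 53 days: February 25, 2006 + 53 days = April 19, 2006.
April 19, 2006 is a Wednesday and not a legal holiday, so no extension applies.

April 19, 2006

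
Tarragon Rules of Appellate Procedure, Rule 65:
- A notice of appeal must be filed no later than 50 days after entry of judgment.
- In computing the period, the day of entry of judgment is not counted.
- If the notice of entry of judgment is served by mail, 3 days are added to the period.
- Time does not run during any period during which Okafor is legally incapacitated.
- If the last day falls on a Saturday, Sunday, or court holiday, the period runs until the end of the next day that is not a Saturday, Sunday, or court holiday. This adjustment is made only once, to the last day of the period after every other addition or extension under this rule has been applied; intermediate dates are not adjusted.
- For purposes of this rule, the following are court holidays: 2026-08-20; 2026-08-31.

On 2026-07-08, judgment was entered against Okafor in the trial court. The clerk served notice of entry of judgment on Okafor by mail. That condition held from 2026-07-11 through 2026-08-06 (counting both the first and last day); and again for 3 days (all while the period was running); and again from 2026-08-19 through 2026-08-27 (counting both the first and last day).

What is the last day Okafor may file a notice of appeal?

50 days after 2026-07-08 is August 27, 2026.
Service was by mail, adding 3 days: August 27, 2026 + 3 days = August 30, 2026.
From July 11, 2026 through August 6, 2026 inclusive is 27 days; tolling adds 27 days: August 30, 2026 + 27 days = September 26, 2026.
Tolling adds 3 days: September 26, 2026 + 3 days = September 29, 2026.
From August 19, 2026 through August 27, 2026 inclusive is 9 days; tolling adds 9 days: September 29, 2026 + 9 days = October 8, 2026.
October 8, 2026 is a Thursday and not a court holiday, so no extension applies.

October 8, 2026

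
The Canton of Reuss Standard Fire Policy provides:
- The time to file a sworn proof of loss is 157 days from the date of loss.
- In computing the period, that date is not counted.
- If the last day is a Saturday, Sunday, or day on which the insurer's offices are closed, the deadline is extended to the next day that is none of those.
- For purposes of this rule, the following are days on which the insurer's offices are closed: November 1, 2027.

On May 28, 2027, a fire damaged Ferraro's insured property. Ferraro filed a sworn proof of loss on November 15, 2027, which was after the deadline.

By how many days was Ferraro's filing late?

13 days

157 days after May 28, 2027 is November 1, 2027.
November 1, 2027 is a listed holiday. The next qualifying day is November 2, 2027.
The deadline is November 2, 2027; from November 2, 2027 to November 15, 2027 is 13 days.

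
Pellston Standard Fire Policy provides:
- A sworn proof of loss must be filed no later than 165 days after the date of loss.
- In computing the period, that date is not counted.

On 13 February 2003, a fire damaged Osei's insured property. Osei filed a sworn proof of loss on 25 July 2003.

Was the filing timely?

Yes

165 days after 13 February 2003 is July 28, 2003.
The deadline is July 28, 2003; the filing on July 25, 2003 is on or before that date.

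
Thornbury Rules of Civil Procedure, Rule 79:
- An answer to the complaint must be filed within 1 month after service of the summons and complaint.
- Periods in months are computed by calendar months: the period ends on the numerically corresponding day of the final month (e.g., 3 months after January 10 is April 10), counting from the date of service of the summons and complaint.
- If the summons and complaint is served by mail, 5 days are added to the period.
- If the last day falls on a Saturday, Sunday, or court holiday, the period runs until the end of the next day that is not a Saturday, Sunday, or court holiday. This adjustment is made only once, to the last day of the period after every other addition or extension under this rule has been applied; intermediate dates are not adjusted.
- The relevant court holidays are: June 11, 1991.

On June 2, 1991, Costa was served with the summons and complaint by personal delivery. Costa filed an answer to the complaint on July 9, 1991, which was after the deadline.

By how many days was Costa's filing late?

1 month after June 2, 1991 is July 2, 1991.
Service was not by mail, so no mail extension applies.
July 2, 1991 is a Tuesday and not a court holiday, so no extension applies.
The deadline is July 2, 1991; from July 2, 1991 to July 9, 1991 is 7 days.

7 days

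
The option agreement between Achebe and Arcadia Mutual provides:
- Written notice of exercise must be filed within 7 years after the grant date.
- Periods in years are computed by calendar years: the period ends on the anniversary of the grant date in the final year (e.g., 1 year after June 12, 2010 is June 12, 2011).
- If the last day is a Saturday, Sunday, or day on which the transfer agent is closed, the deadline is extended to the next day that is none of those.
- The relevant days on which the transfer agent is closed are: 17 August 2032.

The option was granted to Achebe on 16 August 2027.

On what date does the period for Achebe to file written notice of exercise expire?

August 16, 2034

7 years after 16 August 2027 is August 16, 2034.
August 16, 2034 is a Wednesday and not a day on which the transfer agent is closed, so no extension applies.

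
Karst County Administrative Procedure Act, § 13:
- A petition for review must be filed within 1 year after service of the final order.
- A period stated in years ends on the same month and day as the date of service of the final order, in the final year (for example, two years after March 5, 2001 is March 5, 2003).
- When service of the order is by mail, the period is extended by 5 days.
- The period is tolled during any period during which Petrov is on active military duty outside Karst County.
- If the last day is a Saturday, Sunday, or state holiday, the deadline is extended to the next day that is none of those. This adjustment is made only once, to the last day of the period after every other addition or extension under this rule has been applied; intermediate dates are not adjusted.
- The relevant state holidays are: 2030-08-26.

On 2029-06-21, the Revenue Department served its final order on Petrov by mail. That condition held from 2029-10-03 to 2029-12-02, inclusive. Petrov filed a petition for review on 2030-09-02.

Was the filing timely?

1 year after 2029-06-21 is June 21, 2030.
Service was by mail, adding 5 days: June 21, 2030 + 5 days = June 26, 2030.
From October 3, 2029 through December 2, 2029 inclusive is 61 days; tolling adds 61 days: June 26, 2030 + 61 days = August 26, 2030.
August 26, 2030 is a listed holiday. The next qualifying day is August 27, 2030.
The deadline is August 27, 2030; the filing on September 2, 2030 is after that date.

No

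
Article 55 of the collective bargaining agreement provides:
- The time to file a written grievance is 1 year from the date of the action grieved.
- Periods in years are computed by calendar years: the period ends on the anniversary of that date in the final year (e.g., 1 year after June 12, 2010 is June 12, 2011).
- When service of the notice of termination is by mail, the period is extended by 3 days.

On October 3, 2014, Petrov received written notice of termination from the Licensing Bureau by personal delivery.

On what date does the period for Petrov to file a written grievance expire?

October 3, 2015

1 year after October 3, 2014 is October 3, 2015.
Service was not by mail, so no mail extension applies.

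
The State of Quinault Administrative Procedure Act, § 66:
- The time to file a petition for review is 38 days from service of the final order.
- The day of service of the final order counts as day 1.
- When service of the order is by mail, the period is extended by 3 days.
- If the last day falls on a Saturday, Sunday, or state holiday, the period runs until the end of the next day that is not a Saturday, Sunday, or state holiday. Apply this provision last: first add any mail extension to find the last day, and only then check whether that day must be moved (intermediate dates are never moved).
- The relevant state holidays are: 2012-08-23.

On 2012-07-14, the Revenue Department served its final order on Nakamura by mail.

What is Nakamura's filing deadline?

Counting 2012-07-14 as day 1, day 38 is August 20, 2012.
Service was by mail, adding 3 days: August 20, 2012 + 3 days = August 23, 2012.
August 23, 2012 is a listed holiday. The next qualifying day is August 24, 2012.

August 24, 2012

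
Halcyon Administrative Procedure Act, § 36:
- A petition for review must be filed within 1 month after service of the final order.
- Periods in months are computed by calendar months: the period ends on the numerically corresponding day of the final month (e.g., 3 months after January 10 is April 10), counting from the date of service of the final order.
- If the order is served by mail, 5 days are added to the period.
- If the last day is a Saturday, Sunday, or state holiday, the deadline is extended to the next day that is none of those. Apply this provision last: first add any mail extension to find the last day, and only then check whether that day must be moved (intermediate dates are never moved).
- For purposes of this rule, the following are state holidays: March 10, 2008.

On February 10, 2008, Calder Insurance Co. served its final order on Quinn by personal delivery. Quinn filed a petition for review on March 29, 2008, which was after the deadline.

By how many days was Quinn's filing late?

1 month after February 10, 2008 is March 10, 2008.
Service was not by mail, so no mail extension applies.
March 10, 2008 is a listed holiday. The next qualifying day is March 11, 2008.
The deadline is March 11, 2008; from March 11, 2008 to March 29, 2008 is 18 days.

18 days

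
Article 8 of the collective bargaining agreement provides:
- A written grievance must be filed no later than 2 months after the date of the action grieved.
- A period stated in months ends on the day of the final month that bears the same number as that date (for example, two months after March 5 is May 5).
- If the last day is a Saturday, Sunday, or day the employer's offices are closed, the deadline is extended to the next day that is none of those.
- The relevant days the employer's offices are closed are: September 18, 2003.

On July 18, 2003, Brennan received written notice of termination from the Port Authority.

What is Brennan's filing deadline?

September 19, 2003

2 months after July 18, 2003 is September 18, 2003.
September 18, 2003 is a listed holiday. The next qualifying day is September 19, 2003.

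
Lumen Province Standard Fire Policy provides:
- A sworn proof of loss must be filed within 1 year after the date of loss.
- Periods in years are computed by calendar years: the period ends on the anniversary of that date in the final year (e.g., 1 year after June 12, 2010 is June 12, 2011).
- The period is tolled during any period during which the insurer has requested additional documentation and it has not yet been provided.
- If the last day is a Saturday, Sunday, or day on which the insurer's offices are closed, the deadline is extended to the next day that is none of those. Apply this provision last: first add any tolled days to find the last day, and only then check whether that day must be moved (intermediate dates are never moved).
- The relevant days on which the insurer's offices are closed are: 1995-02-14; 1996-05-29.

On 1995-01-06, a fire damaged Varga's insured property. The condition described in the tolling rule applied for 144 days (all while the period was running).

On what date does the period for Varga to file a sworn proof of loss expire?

1 year after 1995-01-06 is January 6, 1996.
Tolling adds 144 days: January 6, 1996 + 144 days = May 29, 1996.
May 29, 1996 is a listed holiday. The next qualifying day is May 30, 1996.

May 30, 1996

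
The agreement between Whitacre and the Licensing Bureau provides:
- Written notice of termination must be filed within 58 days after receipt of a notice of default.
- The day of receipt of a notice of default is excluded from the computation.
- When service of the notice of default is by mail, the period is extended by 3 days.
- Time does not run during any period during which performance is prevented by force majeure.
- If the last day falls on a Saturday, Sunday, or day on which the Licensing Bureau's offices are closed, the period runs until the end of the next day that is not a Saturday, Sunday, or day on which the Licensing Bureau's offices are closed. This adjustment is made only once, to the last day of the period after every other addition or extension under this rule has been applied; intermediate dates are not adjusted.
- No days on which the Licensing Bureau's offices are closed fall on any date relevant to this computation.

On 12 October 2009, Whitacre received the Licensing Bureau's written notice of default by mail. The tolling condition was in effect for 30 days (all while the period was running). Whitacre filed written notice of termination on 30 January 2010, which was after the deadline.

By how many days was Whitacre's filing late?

58 days after 12 October 2009 is December 9, 2009.
Service was by mail, adding 3 days: December 9, 2009 + 3 days = December 12, 2009.
Tolling adds 30 days: December 12, 2009 + 30 days = January 11, 2010.
January 11, 2010 is a Monday and not a day on which the Licensing Bureau's offices are closed, so no extension applies.
The deadline is January 11, 2010; from January 11, 2010 to January 30, 2010 is 19 days.

19 days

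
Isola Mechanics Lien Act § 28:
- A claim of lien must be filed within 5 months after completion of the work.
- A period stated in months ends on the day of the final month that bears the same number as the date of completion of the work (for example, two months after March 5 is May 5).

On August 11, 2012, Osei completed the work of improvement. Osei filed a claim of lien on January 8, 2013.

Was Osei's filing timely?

Yes

5 months after August 11, 2012 is January 11, 2013.
The deadline is January 11, 2013; the filing on January 8, 2013 is on or before that date.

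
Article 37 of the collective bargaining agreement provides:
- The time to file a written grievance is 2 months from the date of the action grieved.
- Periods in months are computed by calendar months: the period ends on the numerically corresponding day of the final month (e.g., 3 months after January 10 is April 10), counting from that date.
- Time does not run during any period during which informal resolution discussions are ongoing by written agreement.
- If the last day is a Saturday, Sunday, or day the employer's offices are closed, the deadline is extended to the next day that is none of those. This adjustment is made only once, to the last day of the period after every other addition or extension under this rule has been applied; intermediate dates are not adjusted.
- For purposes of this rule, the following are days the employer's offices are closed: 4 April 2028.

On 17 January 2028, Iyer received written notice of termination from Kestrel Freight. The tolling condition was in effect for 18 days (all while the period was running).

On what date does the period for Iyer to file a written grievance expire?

2 months after 17 January 2028 is March 17, 2028.
Tolling adds 18 days: March 17, 2028 + 18 days = April 4, 2028.
April 4, 2028 is a listed holiday. The next qualifying day is April 5, 2028.

April 5, 2028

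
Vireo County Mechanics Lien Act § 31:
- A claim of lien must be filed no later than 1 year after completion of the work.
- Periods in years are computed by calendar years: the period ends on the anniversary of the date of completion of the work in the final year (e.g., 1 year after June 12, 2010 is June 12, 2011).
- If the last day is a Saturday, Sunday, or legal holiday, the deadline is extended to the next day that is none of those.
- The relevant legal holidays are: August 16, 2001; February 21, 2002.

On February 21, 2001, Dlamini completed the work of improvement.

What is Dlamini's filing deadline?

February 22, 2002

1 year after February 21, 2001 is February 21, 2002.
February 21, 2002 is a listed holiday. The next qualifying day is February 22, 2002.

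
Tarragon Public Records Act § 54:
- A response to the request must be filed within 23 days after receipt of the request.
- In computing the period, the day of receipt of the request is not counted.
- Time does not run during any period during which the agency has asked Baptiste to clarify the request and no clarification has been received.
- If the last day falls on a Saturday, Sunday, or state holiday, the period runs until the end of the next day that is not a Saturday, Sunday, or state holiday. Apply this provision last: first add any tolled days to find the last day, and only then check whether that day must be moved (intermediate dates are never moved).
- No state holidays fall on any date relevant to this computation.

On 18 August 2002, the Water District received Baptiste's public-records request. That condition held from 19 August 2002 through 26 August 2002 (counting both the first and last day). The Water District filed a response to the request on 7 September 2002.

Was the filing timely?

Yes

23 days after 18 August 2002 is September 10, 2002.
From August 19, 2002 through August 26, 2002 inclusive is 8 days; tolling adds 8 days: September 10, 2002 + 8 days = September 18, 2002.
September 18, 2002 is a Wednesday and not a state holiday, so no extension applies.
The deadline is September 18, 2002; the filing on September 7, 2002 is on or before that date.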